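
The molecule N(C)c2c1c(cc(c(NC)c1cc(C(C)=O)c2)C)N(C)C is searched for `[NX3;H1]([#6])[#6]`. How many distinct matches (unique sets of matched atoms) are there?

2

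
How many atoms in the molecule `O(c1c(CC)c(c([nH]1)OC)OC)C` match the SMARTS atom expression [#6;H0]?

4

The query [#6;H0] means: any carbon with no attached hydrogen.
Check the 13 heavy atoms by environment: 1× n (aromatic, H1) → no; 4× c (aromatic, H0) → match; 3× O (H0) → no; 4× C (H3) → no; 1× C (H2) → no.
That gives 4 matching atoms.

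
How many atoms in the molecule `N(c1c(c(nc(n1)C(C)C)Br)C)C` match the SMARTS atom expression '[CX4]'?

5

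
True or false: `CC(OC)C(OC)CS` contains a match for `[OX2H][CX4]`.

The pattern [OX2H][CX4] describes a hydroxyl oxygen bound to an sp3 (X4) carbon — an aliphatic alcohol.
The closest candidate here is a methoxy ether (-OCH3), but the oxygen has H0 (ether), not H1. No other fragment satisfies the full query, so there is no match.

False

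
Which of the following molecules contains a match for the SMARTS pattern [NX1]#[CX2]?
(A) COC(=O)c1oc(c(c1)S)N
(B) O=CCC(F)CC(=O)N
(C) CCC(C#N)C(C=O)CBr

[NX1]#[CX2] describes a nitrogen triple-bonded to a two-connected carbon (a nitrile).
(A) has a primary amino group (-NH2) but the nitrogen is NX3 (three connections), not NX1 triple-bonded.
(B) has a primary amide (-C(=O)NH2) but the nitrogen is NX3, not NX1.
(C) contains a nitrile (-C#N), which satisfies every atom and bond constraint.
So the answer is (C).

C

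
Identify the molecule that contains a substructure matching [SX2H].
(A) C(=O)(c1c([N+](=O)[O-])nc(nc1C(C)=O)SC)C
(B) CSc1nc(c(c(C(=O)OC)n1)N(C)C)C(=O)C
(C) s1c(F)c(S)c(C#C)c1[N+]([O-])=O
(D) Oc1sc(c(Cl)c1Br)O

[SX2H] describes an aliphatic sulfur with two connections, one being H (a thiol).
(A) has a methylthio ether (-SCH3) but the sulfur has H0 (bonded to two carbons), not H1.
(B) has a methylthio ether (-SCH3) but the sulfur has H0 (bonded to two carbons), not H1.
(C) contains a thiol (-SH), which satisfies every atom and bond constraint.
(D) has a hydroxyl group (-OH) but it is an -OH, not an -SH.
So the answer is (C).

C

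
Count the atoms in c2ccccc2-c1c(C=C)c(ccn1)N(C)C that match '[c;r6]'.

Check the 17 heavy atoms by environment: 1× n (aromatic, in 6-ring) → no; 11× c (aromatic, in 6-ring) → match; 4× C (acyclic) → no; 1× N (acyclic) → no.
That gives 11 matching atoms.

11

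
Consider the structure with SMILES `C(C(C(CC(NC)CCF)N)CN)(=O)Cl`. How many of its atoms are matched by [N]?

The query [N] means: uppercase N matches aliphatic (non-aromatic) nitrogen only.
Check the 15 heavy atoms by environment: 9× C → no; 1× F → no; 3× N → match; 1× O → no; 1× Cl → no.
That gives 3 matching atoms.

3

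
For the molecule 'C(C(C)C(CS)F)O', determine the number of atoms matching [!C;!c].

The query [!C;!c] means: neither aliphatic nor aromatic carbon — same as [!#6].
Check the 8 heavy atoms by environment: 5× C → no; 1× F → match; 1× S → match; 1× O → match.
Summing the matching environments: 1 + 1 + 1 = 3 matching atoms.

3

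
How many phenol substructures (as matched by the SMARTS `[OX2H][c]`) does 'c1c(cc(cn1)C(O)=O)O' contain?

1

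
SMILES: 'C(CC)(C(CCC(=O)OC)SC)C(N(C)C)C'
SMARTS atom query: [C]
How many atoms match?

13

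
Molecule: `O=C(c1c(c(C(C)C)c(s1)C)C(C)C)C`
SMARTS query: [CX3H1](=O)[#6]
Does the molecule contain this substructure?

No

The pattern [CX3H1](=O)[#6] describes an sp2 carbon with one H, double-bonded to O and single-bonded to carbon — an aldehyde.
The closest candidate here is an acetyl/ketone group (-C(=O)CH3), but the carbonyl carbon has H0 (two carbon neighbours), not H1. No other fragment satisfies the full query, so there is no match.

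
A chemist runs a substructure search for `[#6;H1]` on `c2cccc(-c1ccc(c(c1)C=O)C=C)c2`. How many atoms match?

The query [#6;H1] means: any carbon bearing exactly one hydrogen.
Check the 16 heavy atoms by environment: 8× c (aromatic, H1) → match; 4× c (aromatic, H0) → no; 2× C (H1) → match; 1× O (H0) → no; 1× C (H2) → no.
Summing the matching environments: 8 + 2 = 10 matching atoms.

10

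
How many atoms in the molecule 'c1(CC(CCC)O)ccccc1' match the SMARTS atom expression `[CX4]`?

5

The query [CX4] means: C with X4: aliphatic carbon with exactly 4 total connections (bonds + H).
Check the 12 heavy atoms by environment: 5× C (X4) → match; 6× c (aromatic, X3) → no; 1× O (X2) → no.
That gives 5 matching atoms.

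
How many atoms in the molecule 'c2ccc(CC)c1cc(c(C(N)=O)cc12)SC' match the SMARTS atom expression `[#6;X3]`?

The query [#6;X3] means: any carbon (aromatic or not) with three total connections.
Check the 17 heavy atoms by environment: 10× c (aromatic, X3) → match; 1× S (X2) → no; 3× C (X4) → no; 1× C (X3) → match; 1× O (X1) → no; 1× N (X3) → no.
Summing the matching environments: 10 + 1 = 11 matching atoms.

11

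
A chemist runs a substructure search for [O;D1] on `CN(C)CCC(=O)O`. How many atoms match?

The query [O;D1] means: aliphatic oxygen bonded to exactly one heavy atom.
Check the 8 heavy atoms by environment: 2× C (D2) → no; 1× N (D3) → no; 2× C (D1) → no; 1× C (D3) → no; 2× O (D1) → match.
That gives 2 matching atoms.

2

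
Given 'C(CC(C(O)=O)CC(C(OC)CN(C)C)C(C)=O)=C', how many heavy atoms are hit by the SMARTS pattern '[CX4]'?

The query [CX4] means: C with X4: aliphatic carbon with exactly 4 total connections (bonds + H).
Check the 19 heavy atoms by environment: 10× C (X4) → match; 2× O (X2) → no; 1× N (X3) → no; 4× C (X3) → no; 2× O (X1) → no.
That gives 10 matching atoms.

10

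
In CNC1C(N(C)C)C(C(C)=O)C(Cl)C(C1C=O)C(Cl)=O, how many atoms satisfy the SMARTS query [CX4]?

10

Check the 20 heavy atoms by environment: 10× C (X4) → match; 2× N (X3) → no; 3× C (X3) → no; 3× O (X1) → no; 2× Cl (X1) → no.
That gives 10 matching atoms.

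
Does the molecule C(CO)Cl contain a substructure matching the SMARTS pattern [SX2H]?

The pattern [SX2H] describes an aliphatic sulfur with two connections, one being H — a thiol.
The closest candidate here is a hydroxyl group (-OH), but it is an -OH, not an -SH. No other fragment satisfies the full query, so there is no match.

No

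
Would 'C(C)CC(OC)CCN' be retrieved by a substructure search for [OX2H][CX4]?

No

The pattern [OX2H][CX4] describes a hydroxyl oxygen bound to an sp3 (X4) carbon — an aliphatic alcohol.
The closest candidate here is a methoxy ether (-OCH3), but the oxygen has H0 (ether), not H1. No other fragment satisfies the full query, so there is no match.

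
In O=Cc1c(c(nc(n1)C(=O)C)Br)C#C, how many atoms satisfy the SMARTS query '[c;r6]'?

The query [c;r6] means: aromatic carbon that belongs to a six-membered ring.
Check the 14 heavy atoms by environment: 2× n (aromatic, in 6-ring) → no; 4× c (aromatic, in 6-ring) → match; 1× Br (acyclic) → no; 5× C (acyclic) → no; 2× O (acyclic) → no.
That gives 4 matching atoms.

4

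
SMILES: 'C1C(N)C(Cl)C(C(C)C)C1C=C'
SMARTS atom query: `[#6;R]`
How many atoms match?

The query [#6;R] means: carbon that is part of a ring.
Check the 12 heavy atoms by environment: 5× C (in 5-ring) → match; 5× C (acyclic) → no; 1× Cl (acyclic) → no; 1× N (acyclic) → no.
That gives 5 matching atoms.

5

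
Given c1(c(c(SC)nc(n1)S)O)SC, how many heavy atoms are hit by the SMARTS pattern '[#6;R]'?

4

Check the 12 heavy atoms by environment: 2× n (aromatic, in 6-ring) → no; 4× c (aromatic, in 6-ring) → match; 1× O (acyclic) → no; 3× S (acyclic) → no; 2× C (acyclic) → no.
That gives 4 matching atoms.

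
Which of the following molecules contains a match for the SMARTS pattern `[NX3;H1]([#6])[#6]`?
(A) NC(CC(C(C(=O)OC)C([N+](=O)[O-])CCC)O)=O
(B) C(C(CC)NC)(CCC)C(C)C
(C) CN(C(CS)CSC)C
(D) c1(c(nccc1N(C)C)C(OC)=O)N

B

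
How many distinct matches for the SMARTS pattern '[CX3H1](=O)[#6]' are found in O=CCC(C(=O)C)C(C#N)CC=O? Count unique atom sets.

2

[CX3H1](=O)[#6] is the SMARTS for an aldehyde: an sp2 carbon with one H, double-bonded to O and single-bonded to carbon.
The molecule carries 2 separate instances of an aldehyde (-CHO) meeting every constraint; each maps to a distinct set of atoms, giving 2 matches.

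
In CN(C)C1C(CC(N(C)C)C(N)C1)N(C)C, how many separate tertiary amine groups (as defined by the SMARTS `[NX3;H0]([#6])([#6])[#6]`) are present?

3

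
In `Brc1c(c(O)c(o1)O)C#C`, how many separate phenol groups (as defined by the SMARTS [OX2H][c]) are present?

2

[OX2H][c] is the SMARTS for a phenol: a hydroxyl oxygen attached to an aromatic carbon.
The molecule carries 2 separate instances of a hydroxyl group (-OH) meeting every constraint; each maps to a distinct set of atoms, giving 2 matches.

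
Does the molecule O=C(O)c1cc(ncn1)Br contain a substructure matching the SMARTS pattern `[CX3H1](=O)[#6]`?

No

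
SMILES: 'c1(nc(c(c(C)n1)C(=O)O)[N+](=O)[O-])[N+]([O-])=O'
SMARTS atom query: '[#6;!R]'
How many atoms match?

2

The query [#6;!R] means: carbon not in any ring.
Check the 16 heavy atoms by environment: 2× n (aromatic, in 6-ring) → no; 4× c (aromatic, in 6-ring) → no; 2× C (acyclic) → match; 4× O (acyclic) → no; 2× N (charge +1, acyclic) → no; 2× O (charge -1, acyclic) → no.
That gives 2 matching atoms.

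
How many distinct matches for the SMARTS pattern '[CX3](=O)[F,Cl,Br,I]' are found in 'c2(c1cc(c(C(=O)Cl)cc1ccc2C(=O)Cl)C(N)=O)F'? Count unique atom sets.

[CX3](=O)[F,Cl,Br,I] is the SMARTS for an acyl halide: a carbonyl carbon bonded to a halogen.
The molecule carries 2 separate instances of an acyl chloride (-C(=O)Cl) meeting every constraint; each maps to a distinct set of atoms, giving 2 matches.

2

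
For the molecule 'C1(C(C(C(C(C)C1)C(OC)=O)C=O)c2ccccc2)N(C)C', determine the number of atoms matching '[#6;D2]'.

7

The query [#6;D2] means: any carbon bonded to exactly two heavy atoms.
Check the 22 heavy atoms by environment: 6× C (D3) → no; 2× C (D2) → match; 1× c (aromatic, D3) → no; 5× c (aromatic, D2) → match; 1× N (D3) → no; 4× C (D1) → no; 2× O (D1) → no; 1× O (D2) → no.
Summing the matching environments: 2 + 5 = 7 matching atoms.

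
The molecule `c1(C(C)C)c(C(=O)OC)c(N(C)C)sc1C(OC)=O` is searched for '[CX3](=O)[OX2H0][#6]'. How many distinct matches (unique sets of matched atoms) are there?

[CX3](=O)[OX2H0][#6] is the SMARTS for an ester: a carbonyl carbon bonded to an oxygen that is itself bonded to carbon (no H on that O).
The molecule carries 2 separate instances of a methyl-ester group (-C(=O)OCH3) meeting every constraint; each maps to a distinct set of atoms, giving 2 matches.

2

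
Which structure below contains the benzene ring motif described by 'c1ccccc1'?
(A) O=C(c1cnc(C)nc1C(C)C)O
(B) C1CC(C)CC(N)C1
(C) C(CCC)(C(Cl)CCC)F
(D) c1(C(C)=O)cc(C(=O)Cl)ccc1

c1ccccc1 describes six aromatic carbons in a ring (a benzene ring).
(A) has a methyl group (-CH3) but no six-membered all-carbon aromatic ring is present.
(B) has a methyl group (-CH3) but no six-membered all-carbon aromatic ring is present.
(C) has a methyl group (-CH3) but no six-membered all-carbon aromatic ring is present.
(D) contains the required atom environment, so the pattern matches.
So the answer is (D).

D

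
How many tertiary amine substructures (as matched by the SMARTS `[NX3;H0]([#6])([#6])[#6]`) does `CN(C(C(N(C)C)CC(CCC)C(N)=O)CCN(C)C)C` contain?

3

[NX3;H0]([#6])([#6])[#6] is the SMARTS for a tertiary amine: a trivalent nitrogen with no H, bonded to three carbons.
The molecule carries 3 separate instances of a dimethylamino group (-N(CH3)2) meeting every constraint; each maps to a distinct set of atoms, giving 3 matches.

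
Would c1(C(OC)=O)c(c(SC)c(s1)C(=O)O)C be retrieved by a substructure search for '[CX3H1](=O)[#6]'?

No

The pattern [CX3H1](=O)[#6] describes an sp2 carbon with one H, double-bonded to O and single-bonded to carbon — an aldehyde.
The closest candidate here is a methyl-ester group (-C(=O)OCH3), but the carbonyl carbon has H0, not H1. No other fragment satisfies the full query, so there is no match.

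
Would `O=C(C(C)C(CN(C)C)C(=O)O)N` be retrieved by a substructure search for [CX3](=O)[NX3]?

Yes

The pattern [CX3](=O)[NX3] describes a carbonyl carbon bonded to a trivalent nitrogen — an amide.
The molecule carries a primary amide (-C(=O)NH2), whose atoms satisfy every constraint of the query, so the pattern matches.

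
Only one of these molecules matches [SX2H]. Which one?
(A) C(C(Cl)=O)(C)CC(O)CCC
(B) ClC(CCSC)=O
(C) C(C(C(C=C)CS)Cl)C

C

[SX2H] describes an aliphatic sulfur with two connections, one being H (a thiol).
(A) has a hydroxyl group (-OH) but it is an -OH, not an -SH.
(B) has a methylthio ether (-SCH3) but the sulfur has H0 (bonded to two carbons), not H1.
(C) contains a thiol (-SH), which satisfies every atom and bond constraint.
So the answer is (C).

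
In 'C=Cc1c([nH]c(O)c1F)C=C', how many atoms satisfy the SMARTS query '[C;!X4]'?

4

The query [C;!X4] means: aliphatic carbon that does not have four total connections.
Check the 11 heavy atoms by environment: 1× n (aromatic, X3) → no; 4× c (aromatic, X3) → no; 1× F (X1) → no; 4× C (X3) → match; 1× O (X2) → no.
That gives 4 matching atoms.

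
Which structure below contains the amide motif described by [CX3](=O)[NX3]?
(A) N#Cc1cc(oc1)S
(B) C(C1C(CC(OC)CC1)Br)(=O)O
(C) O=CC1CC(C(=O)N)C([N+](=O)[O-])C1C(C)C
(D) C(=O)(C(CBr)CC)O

[CX3](=O)[NX3] describes a carbonyl carbon bonded to a trivalent nitrogen (an amide).
(A) has a nitrile (-C#N) but the nitrile N is NX1 (triple-bonded), not NX3.
(B) has a carboxylic acid group (-C(=O)OH) but the carbonyl is bonded to O, not to an NX3 nitrogen.
(C) contains a primary amide (-C(=O)NH2), which satisfies every atom and bond constraint.
(D) has a carboxylic acid group (-C(=O)OH) but the carbonyl is bonded to O, not to an NX3 nitrogen.
So the answer is (C).

C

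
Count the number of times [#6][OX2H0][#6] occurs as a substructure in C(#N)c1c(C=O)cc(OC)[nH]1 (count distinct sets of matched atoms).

[#6][OX2H0][#6] is the SMARTS for an ether: an aliphatic oxygen bridging two carbons with no H on the oxygen.
Exactly one fragment in the molecule meets all constraints, giving 1 match.

1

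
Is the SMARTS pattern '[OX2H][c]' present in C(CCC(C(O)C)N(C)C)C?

No

The pattern [OX2H][c] describes a hydroxyl oxygen attached to an aromatic carbon — a phenol.
The closest candidate here is a hydroxyl group (-OH), but the -OH is on an aliphatic carbon, not an aromatic c. No other fragment satisfies the full query, so there is no match.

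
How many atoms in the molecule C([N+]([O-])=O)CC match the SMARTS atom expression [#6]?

3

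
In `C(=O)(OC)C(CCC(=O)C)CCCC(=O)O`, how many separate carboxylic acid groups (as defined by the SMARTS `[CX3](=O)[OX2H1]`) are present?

1

[CX3](=O)[OX2H1] is the SMARTS for a carboxylic acid: an sp2 carbon double-bonded to O and single-bonded to an -OH oxygen.
Exactly one fragment in the molecule meets all constraints, giving 1 match.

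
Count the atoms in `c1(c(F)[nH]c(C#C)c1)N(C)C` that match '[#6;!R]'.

4

The query [#6;!R] means: carbon not in any ring.
Check the 11 heavy atoms by environment: 1× n (aromatic, in 5-ring) → no; 4× c (aromatic, in 5-ring) → no; 4× C (acyclic) → match; 1× F (acyclic) → no; 1× N (acyclic) → no.
That gives 4 matching atoms.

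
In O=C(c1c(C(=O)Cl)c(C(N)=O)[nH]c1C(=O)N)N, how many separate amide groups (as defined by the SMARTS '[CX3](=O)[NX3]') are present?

3

[CX3](=O)[NX3] is the SMARTS for an amide: a carbonyl carbon bonded to a trivalent nitrogen.
The molecule carries 3 separate instances of a primary amide (-C(=O)NH2) meeting every constraint; each maps to a distinct set of atoms, giving 3 matches.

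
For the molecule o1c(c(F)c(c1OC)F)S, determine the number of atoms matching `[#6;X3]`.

4

The query [#6;X3] means: any carbon (aromatic or not) with three total connections.
Check the 10 heavy atoms by environment: 1× o (aromatic, X2) → no; 4× c (aromatic, X3) → match; 1× S (X2) → no; 2× F (X1) → no; 1× O (X2) → no; 1× C (X4) → no.
That gives 4 matching atoms.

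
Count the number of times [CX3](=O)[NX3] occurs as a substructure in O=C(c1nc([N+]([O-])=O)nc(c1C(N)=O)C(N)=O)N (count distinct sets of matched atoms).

[CX3](=O)[NX3] is the SMARTS for an amide: a carbonyl carbon bonded to a trivalent nitrogen.
The molecule carries 3 separate instances of a primary amide (-C(=O)NH2) meeting every constraint; each maps to a distinct set of atoms, giving 3 matches.

3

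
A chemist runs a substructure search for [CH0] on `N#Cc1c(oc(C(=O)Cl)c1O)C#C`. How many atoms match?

3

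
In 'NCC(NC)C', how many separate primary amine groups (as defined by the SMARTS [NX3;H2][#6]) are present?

1

[NX3;H2][#6] is the SMARTS for a primary amine: a trivalent nitrogen with two H attached to carbon.
Exactly one fragment in the molecule meets all constraints, giving 1 match.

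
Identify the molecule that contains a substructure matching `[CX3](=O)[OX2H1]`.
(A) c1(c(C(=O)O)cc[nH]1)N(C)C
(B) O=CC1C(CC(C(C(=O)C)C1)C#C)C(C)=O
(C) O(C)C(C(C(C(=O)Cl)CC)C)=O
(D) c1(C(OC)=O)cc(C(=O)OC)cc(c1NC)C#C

[CX3](=O)[OX2H1] describes an sp2 carbon double-bonded to O and single-bonded to an -OH oxygen (a carboxylic acid).
(A) contains a carboxylic acid group (-C(=O)OH), which satisfies every atom and bond constraint.
(B) has an aldehyde (-CHO) but there is no singly-bonded oxygen on the carbonyl carbon.
(C) has a methyl-ester group (-C(=O)OCH3) but the singly-bonded O has no H (OX2H0, not OX2H1).
(D) has a methyl-ester group (-C(=O)OCH3) but the singly-bonded O has no H (OX2H0, not OX2H1).
So the answer is (A).

A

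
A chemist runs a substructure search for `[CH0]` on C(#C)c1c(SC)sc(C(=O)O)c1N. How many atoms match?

Check the 13 heavy atoms by environment: 1× s (aromatic, H0) → no; 4× c (aromatic, H0) → no; 1× S (H0) → no; 1× C (H3) → no; 2× C (H0) → match; 1× C (H1) → no; 1× O (H0) → no; 1× O (H1) → no; 1× N (H2) → no.
That gives 2 matching atoms.

2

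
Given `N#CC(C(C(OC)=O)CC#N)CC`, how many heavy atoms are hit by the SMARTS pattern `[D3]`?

The query [D3] means: atom with exactly three heavy-atom neighbours.
Check the 13 heavy atoms by environment: 4× C (D2) → no; 3× C (D3) → match; 2× N (D1) → no; 2× C (D1) → no; 1× O (D1) → no; 1× O (D2) → no.
That gives 3 matching atoms.

3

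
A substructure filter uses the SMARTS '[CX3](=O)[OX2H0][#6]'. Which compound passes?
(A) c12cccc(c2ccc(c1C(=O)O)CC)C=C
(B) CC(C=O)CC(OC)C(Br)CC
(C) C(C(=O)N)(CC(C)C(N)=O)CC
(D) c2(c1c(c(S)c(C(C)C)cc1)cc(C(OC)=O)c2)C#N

D

[CX3](=O)[OX2H0][#6] describes a carbonyl carbon bonded to an oxygen that is itself bonded to carbon (no H on that O) (an ester).
(A) has a carboxylic acid group (-C(=O)OH) but the singly-bonded O carries H (OX2H1, not H0).
(B) has a methoxy ether (-OCH3) but the ether oxygen is not adjacent to a C=O carbon.
(C) has a primary amide (-C(=O)NH2) but the carbonyl is bonded to N, not to an O-C linkage.
(D) contains a methyl-ester group (-C(=O)OCH3), which satisfies every atom and bond constraint.
So the answer is (D).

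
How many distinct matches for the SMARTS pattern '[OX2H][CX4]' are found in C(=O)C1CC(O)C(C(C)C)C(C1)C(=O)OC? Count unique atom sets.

1

[OX2H][CX4] is the SMARTS for an aliphatic alcohol: a hydroxyl oxygen bound to an sp3 (X4) carbon.
Exactly one fragment in the molecule meets all constraints, giving 1 match.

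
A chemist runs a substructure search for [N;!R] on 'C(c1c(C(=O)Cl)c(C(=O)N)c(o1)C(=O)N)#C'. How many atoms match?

2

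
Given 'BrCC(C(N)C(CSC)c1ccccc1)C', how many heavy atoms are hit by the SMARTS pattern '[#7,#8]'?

The query [#7,#8] means: nitrogen or oxygen (comma = OR).
Check the 16 heavy atoms by environment: 7× C → no; 1× S → no; 6× c (aromatic) → no; 1× N → match; 1× Br → no.
That gives 1 matching atom.

1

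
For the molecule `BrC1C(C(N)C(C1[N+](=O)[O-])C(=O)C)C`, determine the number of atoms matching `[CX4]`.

The query [CX4] means: C with X4: aliphatic carbon with exactly 4 total connections (bonds + H).
Check the 14 heavy atoms by environment: 7× C (X4) → match; 1× C (X3) → no; 2× O (X1) → no; 1× Br (X1) → no; 1× N (X3) → no; 1× N (charge +1, X3) → no; 1× O (charge -1, X1) → no.
That gives 7 matching atoms.

7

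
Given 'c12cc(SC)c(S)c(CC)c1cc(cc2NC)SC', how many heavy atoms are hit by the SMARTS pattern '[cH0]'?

Check the 19 heavy atoms by environment: 7× c (aromatic, H0) → match; 3× c (aromatic, H1) → no; 2× S (H0) → no; 4× C (H3) → no; 1× N (H1) → no; 1× C (H2) → no; 1× S (H1) → no.
That gives 7 matching atoms.

7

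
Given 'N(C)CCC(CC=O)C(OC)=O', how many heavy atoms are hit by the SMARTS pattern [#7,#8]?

The query [#7,#8] means: nitrogen or oxygen (comma = OR).
Check the 12 heavy atoms by environment: 8× C → no; 3× O → match; 1× N → match.
Summing the matching environments: 3 + 1 = 4 matching atoms.

4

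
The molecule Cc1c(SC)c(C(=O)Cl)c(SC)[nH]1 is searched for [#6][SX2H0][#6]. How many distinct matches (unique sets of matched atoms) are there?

2

[#6][SX2H0][#6] is the SMARTS for a thioether: an aliphatic sulfur bridging two carbons with no H on the sulfur.
The molecule carries 2 separate instances of a methylthio ether (-SCH3) meeting every constraint; each maps to a distinct set of atoms, giving 2 matches.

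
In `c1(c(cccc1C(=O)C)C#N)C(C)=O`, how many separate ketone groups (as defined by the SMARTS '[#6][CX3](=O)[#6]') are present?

[#6][CX3](=O)[#6] is the SMARTS for a ketone: a carbonyl carbon (no H) flanked by two carbons.
The molecule carries 2 separate instances of an acetyl/ketone group (-C(=O)CH3) meeting every constraint; each maps to a distinct set of atoms, giving 2 matches.

2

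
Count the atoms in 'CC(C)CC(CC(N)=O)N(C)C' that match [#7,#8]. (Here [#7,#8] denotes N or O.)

3

The query [#7,#8] means: nitrogen or oxygen (comma = OR).
Check the 12 heavy atoms by environment: 9× C → no; 2× N → match; 1× O → match.
Summing the matching environments: 2 + 1 = 3 matching atoms.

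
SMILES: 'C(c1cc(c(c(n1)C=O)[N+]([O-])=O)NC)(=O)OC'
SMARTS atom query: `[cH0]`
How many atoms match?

4

The query [cH0] means: aromatic carbon with no attached hydrogen (substituted or ring-fusion).
Check the 17 heavy atoms by environment: 1× n (aromatic, H0) → no; 4× c (aromatic, H0) → match; 1× c (aromatic, H1) → no; 1× N (charge +1, H0) → no; 1× O (charge -1, H0) → no; 4× O (H0) → no; 1× C (H0) → no; 2× C (H3) → no; 1× N (H1) → no; 1× C (H1) → no.
That gives 4 matching atoms.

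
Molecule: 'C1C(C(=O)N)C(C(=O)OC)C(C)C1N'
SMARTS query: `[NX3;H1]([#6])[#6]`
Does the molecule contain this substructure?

No

The pattern [NX3;H1]([#6])[#6] describes a trivalent nitrogen with one H, bonded to two carbons — a secondary amine.
The closest candidate here is a primary amide (-C(=O)NH2), but the -C(=O)NH2 nitrogen has H2, not H1. No other fragment satisfies the full query, so there is no match.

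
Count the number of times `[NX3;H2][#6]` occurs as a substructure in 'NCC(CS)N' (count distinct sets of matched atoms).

[NX3;H2][#6] is the SMARTS for a primary amine: a trivalent nitrogen with two H attached to carbon.
The molecule carries 2 separate instances of a primary amino group (-NH2) meeting every constraint; each maps to a distinct set of atoms, giving 2 matches.

2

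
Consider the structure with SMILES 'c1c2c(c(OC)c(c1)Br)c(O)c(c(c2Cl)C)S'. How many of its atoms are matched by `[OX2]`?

2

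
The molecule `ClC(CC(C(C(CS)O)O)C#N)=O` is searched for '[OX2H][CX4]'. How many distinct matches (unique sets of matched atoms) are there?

2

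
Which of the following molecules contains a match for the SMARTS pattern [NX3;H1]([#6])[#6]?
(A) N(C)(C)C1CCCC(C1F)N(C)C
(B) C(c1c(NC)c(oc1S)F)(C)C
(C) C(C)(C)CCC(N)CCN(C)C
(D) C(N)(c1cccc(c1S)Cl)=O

B

[NX3;H1]([#6])[#6] describes a trivalent nitrogen with one H, bonded to two carbons (a secondary amine).
(A) has a dimethylamino group (-N(CH3)2) but the nitrogen has H0, not H1.
(B) contains an N-methylamino group (-NHCH3), which satisfies every atom and bond constraint.
(C) has a primary amino group (-NH2) but the nitrogen has H2 and only one carbon neighbour.
(D) has a primary amide (-C(=O)NH2) but the -C(=O)NH2 nitrogen has H2, not H1.
So the answer is (B).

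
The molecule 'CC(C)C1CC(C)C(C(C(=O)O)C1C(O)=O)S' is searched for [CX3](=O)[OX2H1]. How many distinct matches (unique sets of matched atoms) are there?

2

[CX3](=O)[OX2H1] is the SMARTS for a carboxylic acid: an sp2 carbon double-bonded to O and single-bonded to an -OH oxygen.
The molecule carries 2 separate instances of a carboxylic acid group (-C(=O)OH) meeting every constraint; each maps to a distinct set of atoms, giving 2 matches.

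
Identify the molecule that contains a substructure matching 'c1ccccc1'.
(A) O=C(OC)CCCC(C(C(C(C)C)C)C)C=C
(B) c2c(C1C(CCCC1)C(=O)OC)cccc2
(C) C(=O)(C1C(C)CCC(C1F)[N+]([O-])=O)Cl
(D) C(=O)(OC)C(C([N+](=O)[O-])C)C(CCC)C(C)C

B

c1ccccc1 describes six aromatic carbons in a ring (a benzene ring).
(A) has a methyl group (-CH3) but no six-membered all-carbon aromatic ring is present.
(B) contains a phenyl ring, which satisfies every atom and bond constraint.
(C) has a methyl group (-CH3) but no six-membered all-carbon aromatic ring is present.
(D) has a methyl group (-CH3) but no six-membered all-carbon aromatic ring is present.
So the answer is (B).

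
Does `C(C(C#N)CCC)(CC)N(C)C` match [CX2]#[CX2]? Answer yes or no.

The pattern [CX2]#[CX2] describes a carbon-carbon triple bond — an alkyne.
The closest candidate here is a nitrile (-C#N), but the triple bond is C#N, not C#C. No other fragment satisfies the full query, so there is no match.

No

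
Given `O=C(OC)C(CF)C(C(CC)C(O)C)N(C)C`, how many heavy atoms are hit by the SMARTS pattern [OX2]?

2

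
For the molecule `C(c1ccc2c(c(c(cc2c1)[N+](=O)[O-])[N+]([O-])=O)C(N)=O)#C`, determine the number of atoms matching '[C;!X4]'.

The query [C;!X4] means: aliphatic carbon that does not have four total connections.
Check the 21 heavy atoms by environment: 10× c (aromatic, X3) → no; 2× N (charge +1, X3) → no; 2× O (charge -1, X1) → no; 3× O (X1) → no; 1× C (X3) → match; 1× N (X3) → no; 2× C (X2) → match.
Summing the matching environments: 1 + 2 = 3 matching atoms.

3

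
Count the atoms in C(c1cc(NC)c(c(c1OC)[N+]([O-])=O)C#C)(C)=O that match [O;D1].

3

The query [O;D1] means: aliphatic oxygen bonded to exactly one heavy atom.
Check the 18 heavy atoms by environment: 5× c (aromatic, D3) → no; 1× c (aromatic, D2) → no; 1× C (D3) → no; 2× O (D1) → match; 4× C (D1) → no; 1× N (charge +1, D3) → no; 1× O (charge -1, D1) → match; 1× N (D2) → no; 1× C (D2) → no; 1× O (D2) → no.
Summing the matching environments: 2 + 1 = 3 matching atoms.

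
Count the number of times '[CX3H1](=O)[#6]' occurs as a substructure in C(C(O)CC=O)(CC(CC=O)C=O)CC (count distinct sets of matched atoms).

[CX3H1](=O)[#6] is the SMARTS for an aldehyde: an sp2 carbon with one H, double-bonded to O and single-bonded to carbon.
The molecule carries 3 separate instances of an aldehyde (-CHO) meeting every constraint; each maps to a distinct set of atoms, giving 3 matches.

3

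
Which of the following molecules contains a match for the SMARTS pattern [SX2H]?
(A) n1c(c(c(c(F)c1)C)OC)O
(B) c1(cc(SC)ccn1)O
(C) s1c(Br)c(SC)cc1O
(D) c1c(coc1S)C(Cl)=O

D

[SX2H] describes an aliphatic sulfur with two connections, one being H (a thiol).
(A) has a hydroxyl group (-OH) but it is an -OH, not an -SH.
(B) has a hydroxyl group (-OH) but it is an -OH, not an -SH.
(C) has a hydroxyl group (-OH) but it is an -OH, not an -SH.
(D) contains a thiol (-SH), which satisfies every atom and bond constraint.
So the answer is (D).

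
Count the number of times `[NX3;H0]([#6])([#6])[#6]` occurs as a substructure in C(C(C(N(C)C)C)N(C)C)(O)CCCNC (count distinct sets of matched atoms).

2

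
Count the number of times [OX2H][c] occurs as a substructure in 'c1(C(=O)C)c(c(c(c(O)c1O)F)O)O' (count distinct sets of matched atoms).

[OX2H][c] is the SMARTS for a phenol: a hydroxyl oxygen attached to an aromatic carbon.
The molecule carries 4 separate instances of a hydroxyl group (-OH) meeting every constraint; each maps to a distinct set of atoms, giving 4 matches.

4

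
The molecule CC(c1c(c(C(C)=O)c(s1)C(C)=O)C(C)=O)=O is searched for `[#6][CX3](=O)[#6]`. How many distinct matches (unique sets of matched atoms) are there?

4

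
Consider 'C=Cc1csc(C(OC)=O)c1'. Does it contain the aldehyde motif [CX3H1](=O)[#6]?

No

The pattern [CX3H1](=O)[#6] describes an sp2 carbon with one H, double-bonded to O and single-bonded to carbon — an aldehyde.
The closest candidate here is a methyl-ester group (-C(=O)OCH3), but the carbonyl carbon has H0, not H1. No other fragment satisfies the full query, so there is no match.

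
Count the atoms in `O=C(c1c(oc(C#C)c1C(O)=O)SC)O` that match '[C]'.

5

The query [C] means: uppercase C matches aliphatic (non-aromatic) carbon only.
Check the 15 heavy atoms by environment: 1× o (aromatic) → no; 4× c (aromatic) → no; 5× C → match; 4× O → no; 1× S → no.
That gives 5 matching atoms.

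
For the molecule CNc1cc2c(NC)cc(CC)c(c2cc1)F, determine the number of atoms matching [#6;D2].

5

Check the 17 heavy atoms by environment: 6× c (aromatic, D3) → no; 4× c (aromatic, D2) → match; 2× N (D2) → no; 3× C (D1) → no; 1× F (D1) → no; 1× C (D2) → match.
Summing the matching environments: 4 + 1 = 5 matching atoms.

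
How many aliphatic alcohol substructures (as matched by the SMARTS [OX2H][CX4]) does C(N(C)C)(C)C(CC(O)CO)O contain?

[OX2H][CX4] is the SMARTS for an aliphatic alcohol: a hydroxyl oxygen bound to an sp3 (X4) carbon.
The molecule carries 3 separate instances of a hydroxyl group (-OH) meeting every constraint; each maps to a distinct set of atoms, giving 3 matches.

3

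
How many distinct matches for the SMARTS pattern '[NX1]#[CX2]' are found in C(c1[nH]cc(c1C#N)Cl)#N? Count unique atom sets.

[NX1]#[CX2] is the SMARTS for a nitrile: a nitrogen triple-bonded to a two-connected carbon.
The molecule carries 2 separate instances of a nitrile (-C#N) meeting every constraint; each maps to a distinct set of atoms, giving 2 matches.

2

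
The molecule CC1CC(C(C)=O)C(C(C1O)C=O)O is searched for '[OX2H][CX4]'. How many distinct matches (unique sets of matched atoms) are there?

2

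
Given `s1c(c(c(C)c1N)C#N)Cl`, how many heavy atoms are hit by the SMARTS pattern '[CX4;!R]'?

1

The query [CX4;!R] means: aliphatic carbon with four total connections, not in a ring.
Check the 10 heavy atoms by environment: 1× s (aromatic, X2, in 5-ring) → no; 4× c (aromatic, X3, in 5-ring) → no; 1× Cl (X1, acyclic) → no; 1× N (X3, acyclic) → no; 1× C (X4, acyclic) → match; 1× C (X2, acyclic) → no; 1× N (X1, acyclic) → no.
That gives 1 matching atom.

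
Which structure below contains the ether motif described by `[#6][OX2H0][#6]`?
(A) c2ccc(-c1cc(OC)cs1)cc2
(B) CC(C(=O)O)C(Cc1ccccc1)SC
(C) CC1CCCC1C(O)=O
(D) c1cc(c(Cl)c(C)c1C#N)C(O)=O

[#6][OX2H0][#6] describes an aliphatic oxygen bridging two carbons with no H on the oxygen (an ether).
(A) contains a methoxy ether (-OCH3), which satisfies every atom and bond constraint.
(B) has a carboxylic acid group (-C(=O)OH) but the -OH oxygen has H1; the =O is OX1, not OX2.
(C) has a carboxylic acid group (-C(=O)OH) but the -OH oxygen has H1; the =O is OX1, not OX2.
(D) has a carboxylic acid group (-C(=O)OH) but the -OH oxygen has H1; the =O is OX1, not OX2.
So the answer is (A).

A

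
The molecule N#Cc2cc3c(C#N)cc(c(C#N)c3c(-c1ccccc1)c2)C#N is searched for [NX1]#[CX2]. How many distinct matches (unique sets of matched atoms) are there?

4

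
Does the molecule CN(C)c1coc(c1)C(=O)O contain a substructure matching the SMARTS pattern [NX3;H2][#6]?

The pattern [NX3;H2][#6] describes a trivalent nitrogen with two H attached to carbon — a primary amine.
The closest candidate here is a dimethylamino group (-N(CH3)2), but the nitrogen has H0, not H2. No other fragment satisfies the full query, so there is no match.

No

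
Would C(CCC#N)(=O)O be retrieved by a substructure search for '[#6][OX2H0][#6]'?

No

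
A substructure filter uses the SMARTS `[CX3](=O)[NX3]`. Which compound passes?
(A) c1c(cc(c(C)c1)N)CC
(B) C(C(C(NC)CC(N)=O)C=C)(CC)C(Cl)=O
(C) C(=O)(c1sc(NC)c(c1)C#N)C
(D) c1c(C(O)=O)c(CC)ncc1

B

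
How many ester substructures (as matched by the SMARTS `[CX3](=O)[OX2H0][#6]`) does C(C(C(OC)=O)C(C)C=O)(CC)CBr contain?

1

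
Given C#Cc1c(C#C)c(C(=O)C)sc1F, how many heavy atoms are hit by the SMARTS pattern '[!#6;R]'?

The query [!#6;R] means: non-carbon atom that is part of a ring.
Check the 13 heavy atoms by environment: 1× s (aromatic, in 5-ring) → match; 4× c (aromatic, in 5-ring) → no; 6× C (acyclic) → no; 1× O (acyclic) → no; 1× F (acyclic) → no.
That gives 1 matching atom.

1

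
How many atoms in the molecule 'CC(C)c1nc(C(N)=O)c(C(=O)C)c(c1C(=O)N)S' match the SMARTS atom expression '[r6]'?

6

The query [r6] means: r6 matches atoms in a six-membered ring.
Check the 19 heavy atoms by environment: 1× n (aromatic, in 6-ring) → match; 5× c (aromatic, in 6-ring) → match; 7× C (acyclic) → no; 3× O (acyclic) → no; 2× N (acyclic) → no; 1× S (acyclic) → no.
Summing the matching environments: 1 + 5 = 6 matching atoms.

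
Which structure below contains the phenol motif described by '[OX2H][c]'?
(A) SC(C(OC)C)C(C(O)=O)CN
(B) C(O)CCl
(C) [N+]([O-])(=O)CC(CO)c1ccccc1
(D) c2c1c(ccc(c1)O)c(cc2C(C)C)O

D

[OX2H][c] describes a hydroxyl oxygen attached to an aromatic carbon (a phenol).
(A) has a methoxy ether (-OCH3) but the oxygen has H0, not H1.
(B) has a hydroxyl group (-OH) but the -OH is on an aliphatic carbon, not an aromatic c.
(C) has a hydroxyl group (-OH) but the -OH is on an aliphatic carbon, not an aromatic c.
(D) contains a hydroxyl group (-OH), which satisfies every atom and bond constraint.
So the answer is (D).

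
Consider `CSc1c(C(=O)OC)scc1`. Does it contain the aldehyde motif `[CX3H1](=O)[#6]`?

No

The pattern [CX3H1](=O)[#6] describes an sp2 carbon with one H, double-bonded to O and single-bonded to carbon — an aldehyde.
The closest candidate here is a methyl-ester group (-C(=O)OCH3), but the carbonyl carbon has H0, not H1. No other fragment satisfies the full query, so there is no match.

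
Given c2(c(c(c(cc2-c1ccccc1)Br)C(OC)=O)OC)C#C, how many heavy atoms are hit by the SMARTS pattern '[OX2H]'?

The query [OX2H] means: aliphatic oxygen with two connections, one of which is H — an -OH oxygen.
Check the 21 heavy atoms by environment: 6× c (aromatic, H0, X3) → no; 6× c (aromatic, H1, X3) → no; 1× Br (H0, X1) → no; 1× C (H0, X3) → no; 1× O (H0, X1) → no; 2× O (H0, X2) → no; 2× C (H3, X4) → no; 1× C (H0, X2) → no; 1× C (H1, X2) → no.
No environment satisfies the query, so 0 matching atoms.

0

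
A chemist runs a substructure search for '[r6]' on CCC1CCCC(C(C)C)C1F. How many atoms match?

6

The query [r6] means: r6 matches atoms in a six-membered ring.
Check the 12 heavy atoms by environment: 6× C (in 6-ring) → match; 1× F (acyclic) → no; 5× C (acyclic) → no.
That gives 6 matching atoms.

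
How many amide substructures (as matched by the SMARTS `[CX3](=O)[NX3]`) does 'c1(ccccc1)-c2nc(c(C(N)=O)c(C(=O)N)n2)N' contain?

[CX3](=O)[NX3] is the SMARTS for an amide: a carbonyl carbon bonded to a trivalent nitrogen.
The molecule carries 2 separate instances of a primary amide (-C(=O)NH2) meeting every constraint; each maps to a distinct set of atoms, giving 2 matches.

2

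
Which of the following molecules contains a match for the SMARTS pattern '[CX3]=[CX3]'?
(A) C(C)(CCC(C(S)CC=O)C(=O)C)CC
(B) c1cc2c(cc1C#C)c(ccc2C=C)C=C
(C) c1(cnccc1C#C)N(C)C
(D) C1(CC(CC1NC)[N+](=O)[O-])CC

[CX3]=[CX3] describes a non-aromatic C=C double bond between two sp2 carbons (an alkene).
(A) has an ethyl group (-CH2CH3) but its C-C bond is a single bond between CX4 carbons, not CX3=CX3.
(B) contains a vinyl group (-CH=CH2), which satisfies every atom and bond constraint.
(C) has an ethynyl group (-C#CH) but the C-C bond is a triple bond, not a double bond.
(D) has an ethyl group (-CH2CH3) but its C-C bond is a single bond between CX4 carbons, not CX3=CX3.
So the answer is (B).

B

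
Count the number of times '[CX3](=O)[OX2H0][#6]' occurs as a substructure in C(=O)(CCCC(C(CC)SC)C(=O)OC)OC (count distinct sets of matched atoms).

[CX3](=O)[OX2H0][#6] is the SMARTS for an ester: a carbonyl carbon bonded to an oxygen that is itself bonded to carbon (no H on that O).
The molecule carries 2 separate instances of a methyl-ester group (-C(=O)OCH3) meeting every constraint; each maps to a distinct set of atoms, giving 2 matches.

2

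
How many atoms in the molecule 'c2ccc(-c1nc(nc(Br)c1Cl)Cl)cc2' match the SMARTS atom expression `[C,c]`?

The query [C,c] means: comma = OR; matches aliphatic or aromatic carbon — same as #6.
Check the 15 heavy atoms by environment: 2× n (aromatic) → no; 10× c (aromatic) → match; 2× Cl → no; 1× Br → no.
That gives 10 matching atoms.

10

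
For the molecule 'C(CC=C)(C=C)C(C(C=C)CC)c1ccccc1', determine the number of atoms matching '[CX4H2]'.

2

Check the 18 heavy atoms by environment: 2× C (H2, X4) → match; 3× C (H1, X4) → no; 1× C (H3, X4) → no; 3× C (H1, X3) → no; 3× C (H2, X3) → no; 1× c (aromatic, H0, X3) → no; 5× c (aromatic, H1, X3) → no.
That gives 2 matching atoms.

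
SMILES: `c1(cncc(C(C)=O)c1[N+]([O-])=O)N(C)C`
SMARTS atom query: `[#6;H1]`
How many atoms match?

The query [#6;H1] means: any carbon bearing exactly one hydrogen.
Check the 15 heavy atoms by environment: 1× n (aromatic, H0) → no; 2× c (aromatic, H1) → match; 3× c (aromatic, H0) → no; 1× N (charge +1, H0) → no; 1× O (charge -1, H0) → no; 2× O (H0) → no; 1× C (H0) → no; 3× C (H3) → no; 1× N (H0) → no.
That gives 2 matching atoms.

2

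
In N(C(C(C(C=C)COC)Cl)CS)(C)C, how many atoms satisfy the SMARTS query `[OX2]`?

The query [OX2] means: aliphatic oxygen with two total connections — ether, hydroxyl, or ester single-bond O.
Check the 14 heavy atoms by environment: 8× C (X4) → no; 1× O (X2) → match; 2× C (X3) → no; 1× S (X2) → no; 1× Cl (X1) → no; 1× N (X3) → no.
That gives 1 matching atom.

1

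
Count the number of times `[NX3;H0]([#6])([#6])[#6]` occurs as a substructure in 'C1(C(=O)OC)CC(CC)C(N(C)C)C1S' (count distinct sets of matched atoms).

[NX3;H0]([#6])([#6])[#6] is the SMARTS for a tertiary amine: a trivalent nitrogen with no H, bonded to three carbons.
Exactly one fragment in the molecule meets all constraints, giving 1 match.

1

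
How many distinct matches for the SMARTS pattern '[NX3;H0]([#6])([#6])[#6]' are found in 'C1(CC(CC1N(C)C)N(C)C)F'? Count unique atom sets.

[NX3;H0]([#6])([#6])[#6] is the SMARTS for a tertiary amine: a trivalent nitrogen with no H, bonded to three carbons.
The molecule carries 2 separate instances of a dimethylamino group (-N(CH3)2) meeting every constraint; each maps to a distinct set of atoms, giving 2 matches.

2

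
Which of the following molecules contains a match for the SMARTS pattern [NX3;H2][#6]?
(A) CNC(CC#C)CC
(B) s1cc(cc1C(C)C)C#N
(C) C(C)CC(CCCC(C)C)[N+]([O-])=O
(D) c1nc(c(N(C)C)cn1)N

D

[NX3;H2][#6] describes a trivalent nitrogen with two H attached to carbon (a primary amine).
(A) has an N-methylamino group (-NHCH3) but the nitrogen bears two carbons and only one H (H1), not H2.
(B) has a nitrile (-C#N) but the nitrogen is NX1 (triple-bonded), not NX3 with two H.
(C) has a nitro group (-[N+](=O)[O-]) but the nitrogen is [N+] with no H, not NX3H2.
(D) contains a primary amino group (-NH2), which satisfies every atom and bond constraint.
So the answer is (D).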